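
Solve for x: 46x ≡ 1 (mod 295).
186

gcd(46, 295) = 1, so the inverse exists.
Extended Euclidean algorithm on (295, 46):
295 = 6 × 46 + 19  ⟹  19 = (1)·295 + (-6)·46
46 = 2 × 19 + 8  ⟹  8 = (-2)·295 + (13)·46
19 = 2 × 8 + 3  ⟹  3 = (5)·295 + (-32)·46
8 = 2 × 3 + 2  ⟹  2 = (-12)·295 + (77)·46
3 = 1 × 2 + 1  ⟹  1 = (17)·295 + (-109)·46
So (-109)·46 ≡ 1 (mod 295), i.e. 46^(-1) ≡ -109 ≡ 186 (mod 295).
Check: 46 × 186 = 8556 ≡ 1 (mod 295)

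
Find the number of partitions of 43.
63261

p(n) counts ways to write n as a sum of positive integers (order ignored).
Euler's pentagonal recurrence: p(k) = p(k-1) + p(k-2) - p(k-5) - p(k-7) + p(k-12) + p(k-15) - ... (offsets j(3j∓1)/2, signs ++--, p(0)=1, p(<0)=0).
DP table for k = 0..42: p(0)=1, p(1)=1, p(2)=2, p(3)=3, p(4)=5, p(5)=7, p(6)=11, p(7)=15, p(8)=22, p(9)=30, p(10)=42, p(11)=56, p(12)=77, p(13)=101, p(14)=135, p(15)=176, p(16)=231, p(17)=297, p(18)=385, p(19)=490, p(20)=627, p(21)=792, p(22)=1002, p(23)=1255, p(24)=1575, p(25)=1958, p(26)=2436, p(27)=3010, p(28)=3718, p(29)=4565, p(30)=5604, p(31)=6842, p(32)=8349, p(33)=10143, p(34)=12310, p(35)=14883, p(36)=17977, p(37)=21637, p(38)=26015, p(39)=31185, p(40)=37338, p(41)=44583, p(42)=53174.
Final step: p(43) = p(42) + p(41) - p(38) - p(36) + p(31) + p(28) - p(21) - p(17) + p(8) + p(3)
= 53174 + 44583 - 26015 - 17977 + 6842 + 3718 - 792 - 297 + 22 + 3
= 63261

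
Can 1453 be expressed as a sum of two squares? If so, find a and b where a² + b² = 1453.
3² + 38² (a=3, b=38)

Factorization: 1453 = 1453
By Fermat: n is sum of two squares iff every prime p ≡ 3 (mod 4) appears to even power.
All primes ≡ 3 (mod 4) appear to even power.
Search a = 0, 1, 2, … for 1453 - a² a perfect square: first hit at a = 3: 1453 - 9 = 1444 = 38².
1453 = 3² + 38² = 9 + 1444 ✓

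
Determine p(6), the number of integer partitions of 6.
11

p(n) counts ways to write n as a sum of positive integers (order ignored).
Examples: 6; 5 + 1; 4 + 2; 4 + 1 + 1; 3 + 3; ... (11 total)
p(6) = 11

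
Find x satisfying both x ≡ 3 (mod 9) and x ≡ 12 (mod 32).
12

Using Chinese Remainder Theorem:
M = 9 × 32 = 288
M1 = 32, M2 = 9
y1 = 32^(-1) mod 9 = 2
y2 = 9^(-1) mod 32 = 25
x = (3×32×2 + 12×9×25) mod 288 = 12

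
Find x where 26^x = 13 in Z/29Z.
26

Baby-step giant-step with step n = ⌈√29⌉ = 6.
Baby steps 26^j mod 29 (j:value) for j=0..5: 0:1, 1:26, 2:9, 3:2, 4:23, 5:18.
Giant-step multiplier: 26^(-6) ≡ 26^(28-6) = 26^22 ≡ 22 (mod 29).
Giant steps γ_i = 13·22^i mod 29: γ_0=13, γ_1=25, γ_2=28, γ_3=7, γ_4=9 (in table at j=2).
x = i·n + j = 4·6 + 2 = 26.
Check: 26^26 ≡ 13 (mod 29).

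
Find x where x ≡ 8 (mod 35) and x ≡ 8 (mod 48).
8

Using Chinese Remainder Theorem:
M = 35 × 48 = 1680
M1 = 48, M2 = 35
y1 = 48^(-1) mod 35 = 27
y2 = 35^(-1) mod 48 = 11
x = (8×48×27 + 8×35×11) mod 1680 = 8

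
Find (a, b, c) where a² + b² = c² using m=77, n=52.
(3225, 8008, 8633)

Euclid's formula: a = m² - n², b = 2mn, c = m² + n²
m = 77, n = 52
a = 77² - 52² = 5929 - 2704 = 3225
b = 2 × 77 × 52 = 8008
c = 77² + 52² = 5929 + 2704 = 8633
Verification: 3225² + 8008² = 10400625 + 64128064 = 74528689 = 8633² ✓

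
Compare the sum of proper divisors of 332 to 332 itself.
deficient

Proper divisors of 332: sum = 1 + 2 + 4 + 83 + 166 = 256
Since 256 < 332, 332 is deficient.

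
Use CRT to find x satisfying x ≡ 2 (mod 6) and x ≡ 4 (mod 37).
152

Using Chinese Remainder Theorem:
M = 6 × 37 = 222
M1 = 37, M2 = 6
y1 = 37^(-1) mod 6 = 1
y2 = 6^(-1) mod 37 = 31
x = (2×37×1 + 4×6×31) mod 222 = 152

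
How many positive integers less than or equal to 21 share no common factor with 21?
12

21 = 3 × 7
φ(n) = n × ∏(1 - 1/p) for each prime p dividing n
φ(21) = 21 × (1 - 1/3) × (1 - 1/7) = 12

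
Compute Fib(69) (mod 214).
2

Matrix identity: Q^n = [[F_(n+1), F_n], [F_n, F_(n-1)]] with Q = [[1,1],[1,0]].
n = 69 = 1000101₂. Square-and-multiply, entries mod 214:
Q^1 = [[1,1],[1,0]]
Q^2 = (Q^1)² = [[2,1],[1,1]]
Q^4 = (Q^2)² = [[5,3],[3,2]]
Q^8 = (Q^4)² = [[34,21],[21,13]]
Q^17 = (Q^8)²·Q = [[16,99],[99,131]]
Q^34 = (Q^17)² = [[213,1],[1,212]]
Q^69 = (Q^34)²·Q = [[213,2],[2,211]]
F_69 mod 214 = Q^69[0][1] = 2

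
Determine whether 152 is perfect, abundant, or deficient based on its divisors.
deficient

Proper divisors of 152: sum = 1 + 2 + 4 + 8 + 19 + 38 + 76 = 148
Since 148 < 152, 152 is deficient.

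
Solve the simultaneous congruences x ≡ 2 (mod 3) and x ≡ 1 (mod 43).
44

Using Chinese Remainder Theorem:
M = 3 × 43 = 129
M1 = 43, M2 = 3
y1 = 43^(-1) mod 3 = 1
y2 = 3^(-1) mod 43 = 29
x = (2×43×1 + 1×3×29) mod 129 = 44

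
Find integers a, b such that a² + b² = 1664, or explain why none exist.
8² + 40² (a=8, b=40)

Factorization: 1664 = 2^7 × 13
By Fermat: n is sum of two squares iff every prime p ≡ 3 (mod 4) appears to even power.
All primes ≡ 3 (mod 4) appear to even power.
Search a = 0, 1, 2, … for 1664 - a² a perfect square: first hit at a = 8: 1664 - 64 = 1600 = 40².
1664 = 8² + 40² = 64 + 1600 ✓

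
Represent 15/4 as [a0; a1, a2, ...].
[3; 1, 3]

Euclidean algorithm steps:
15 = 3 × 4 + 3
4 = 1 × 3 + 1
3 = 3 × 1 + 0
Continued fraction: [3; 1, 3]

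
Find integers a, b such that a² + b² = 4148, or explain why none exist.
28² + 58² (a=28, b=58)

Factorization: 4148 = 2^2 × 17 × 61
By Fermat: n is sum of two squares iff every prime p ≡ 3 (mod 4) appears to even power.
All primes ≡ 3 (mod 4) appear to even power.
Search a = 0, 1, 2, … for 4148 - a² a perfect square: first hit at a = 28: 4148 - 784 = 3364 = 58².
4148 = 28² + 58² = 784 + 3364 ✓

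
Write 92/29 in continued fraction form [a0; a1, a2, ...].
[3; 5, 1, 4]

Euclidean algorithm steps:
92 = 3 × 29 + 5
29 = 5 × 5 + 4
5 = 1 × 4 + 1
4 = 4 × 1 + 0
Continued fraction: [3; 5, 1, 4]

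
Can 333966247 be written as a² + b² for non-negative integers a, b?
Not possible

Factorization: 333966247 = 97 × 151^3
By Fermat: n is sum of two squares iff every prime p ≡ 3 (mod 4) appears to even power.
Prime(s) ≡ 3 (mod 4) with odd exponent: [(151, 3)]
Therefore 333966247 cannot be expressed as a² + b².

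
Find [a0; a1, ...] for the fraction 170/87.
[1; 1, 20, 1, 3]

Euclidean algorithm steps:
170 = 1 × 87 + 83
87 = 1 × 83 + 4
83 = 20 × 4 + 3
4 = 1 × 3 + 1
3 = 3 × 1 + 0
Continued fraction: [1; 1, 20, 1, 3]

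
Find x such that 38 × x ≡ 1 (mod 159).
113

gcd(38, 159) = 1, so the inverse exists.
Extended Euclidean algorithm on (159, 38):
159 = 4 × 38 + 7  ⟹  7 = (1)·159 + (-4)·38
38 = 5 × 7 + 3  ⟹  3 = (-5)·159 + (21)·38
7 = 2 × 3 + 1  ⟹  1 = (11)·159 + (-46)·38
So (-46)·38 ≡ 1 (mod 159), i.e. 38^(-1) ≡ -46 ≡ 113 (mod 159).
Check: 38 × 113 = 4294 ≡ 1 (mod 159)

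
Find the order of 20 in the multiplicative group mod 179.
89

179 is prime, so ord(20) divides φ(179) = 178.
Divisors of 178: 1, 2, 89, 178.
Repeated squaring: 20^1 ≡ 20, 20^2 ≡ 42, 20^4 ≡ 153, 20^8 ≡ 139, 20^16 ≡ 168, 20^32 ≡ 121, 20^64 ≡ 142, 20^128 ≡ 116 (mod 179).
Test 20^d mod 179 for each divisor d in increasing order:
20^1 ≡ 20
20^2 ≡ 42
20^89 = 20^64·20^16·20^8·20^1 ≡ 1  ← first divisor giving 1
The order is 89.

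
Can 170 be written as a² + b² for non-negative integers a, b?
1² + 13² (a=1, b=13)

Factorization: 170 = 2 × 5 × 17
By Fermat: n is sum of two squares iff every prime p ≡ 3 (mod 4) appears to even power.
All primes ≡ 3 (mod 4) appear to even power.
Search a = 0, 1, 2, … for 170 - a² a perfect square: first hit at a = 1: 170 - 1 = 169 = 13².
170 = 1² + 13² = 1 + 169 ✓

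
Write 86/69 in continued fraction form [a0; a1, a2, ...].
[1; 4, 17]

Euclidean algorithm steps:
86 = 1 × 69 + 17
69 = 4 × 17 + 1
17 = 17 × 1 + 0
Continued fraction: [1; 4, 17]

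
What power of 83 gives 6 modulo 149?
32

Baby-step giant-step with step n = ⌈√149⌉ = 13.
Baby steps 83^j mod 149 (j:value) for j=0..12: 0:1, 1:83, 2:35, 3:74, 4:33, 5:57, 6:112, 7:58, 8:46, 9:93, 10:120, 11:126, 12:28.
Giant-step multiplier: 83^(-13) ≡ 83^(148-13) = 83^135 ≡ 72 (mod 149).
Giant steps γ_i = 6·72^i mod 149: γ_0=6, γ_1=134, γ_2=112 (in table at j=6).
x = i·n + j = 2·13 + 6 = 32.
Check: 83^32 ≡ 6 (mod 149).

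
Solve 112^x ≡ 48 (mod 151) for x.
113

Baby-step giant-step with step n = ⌈√151⌉ = 13.
Baby steps 112^j mod 151 (j:value) for j=0..12: 0:1, 1:112, 2:11, 3:24, 4:121, 5:113, 6:123, 7:35, 8:145, 9:83, 10:85, 11:7, 12:29.
Giant-step multiplier: 112^(-13) ≡ 112^(150-13) = 112^137 ≡ 51 (mod 151).
Giant steps γ_i = 48·51^i mod 151: γ_0=48, γ_1=32, γ_2=122, γ_3=31, γ_4=71, γ_5=148, γ_6=149, γ_7=49, γ_8=83 (in table at j=9).
x = i·n + j = 8·13 + 9 = 113.
Check: 112^113 ≡ 48 (mod 151).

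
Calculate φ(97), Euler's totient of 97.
96

97 = 97
φ(n) = n × ∏(1 - 1/p) for each prime p dividing n
φ(97) = 97 × (1 - 1/97) = 96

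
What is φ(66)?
20

66 = 2 × 3 × 11
φ(n) = n × ∏(1 - 1/p) for each prime p dividing n
φ(66) = 66 × (1 - 1/2) × (1 - 1/3) × (1 - 1/11) = 20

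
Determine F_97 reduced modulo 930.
757

Matrix identity: Q^n = [[F_(n+1), F_n], [F_n, F_(n-1)]] with Q = [[1,1],[1,0]].
n = 97 = 1100001₂. Square-and-multiply, entries mod 930:
Q^1 = [[1,1],[1,0]]
Q^3 = (Q^1)²·Q = [[3,2],[2,1]]
Q^6 = (Q^3)² = [[13,8],[8,5]]
Q^12 = (Q^6)² = [[233,144],[144,89]]
Q^24 = (Q^12)² = [[625,798],[798,757]]
Q^48 = (Q^24)² = [[709,786],[786,853]]
Q^97 = (Q^48)²·Q = [[889,757],[757,132]]
F_97 mod 930 = Q^97[0][1] = 757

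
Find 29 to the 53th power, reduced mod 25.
14

Repeated squaring. Binary of 53 = 110101.
29^1 ≡ 4 (mod 25); 29^2 ≡ 16 (mod 25); 29^4 ≡ 6 (mod 25); 29^8 ≡ 11 (mod 25); 29^16 ≡ 21 (mod 25); 29^32 ≡ 16 (mod 25)
29^53 = 29^1 × 29^4 × 29^16 × 29^32 ≡ 14 (mod 25)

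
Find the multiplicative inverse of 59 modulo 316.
75

gcd(59, 316) = 1, so the inverse exists.
Extended Euclidean algorithm on (316, 59):
316 = 5 × 59 + 21  ⟹  21 = (1)·316 + (-5)·59
59 = 2 × 21 + 17  ⟹  17 = (-2)·316 + (11)·59
21 = 1 × 17 + 4  ⟹  4 = (3)·316 + (-16)·59
17 = 4 × 4 + 1  ⟹  1 = (-14)·316 + (75)·59
So (75)·59 ≡ 1 (mod 316), i.e. 59^(-1) ≡ 75 (mod 316).
Check: 59 × 75 = 4425 ≡ 1 (mod 316)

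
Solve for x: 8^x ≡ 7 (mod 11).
9

Baby-step giant-step with step n = ⌈√11⌉ = 4.
Baby steps 8^j mod 11 (j:value) for j=0..3: 0:1, 1:8, 2:9, 3:6.
Giant-step multiplier: 8^(-4) ≡ 8^(10-4) = 8^6 ≡ 3 (mod 11).
Giant steps γ_i = 7·3^i mod 11: γ_0=7, γ_1=10, γ_2=8 (in table at j=1).
x = i·n + j = 2·4 + 1 = 9.
Check: 8^9 ≡ 7 (mod 11).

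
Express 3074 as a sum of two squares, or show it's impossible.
7² + 55² (a=7, b=55)

Factorization: 3074 = 2 × 29 × 53
By Fermat: n is sum of two squares iff every prime p ≡ 3 (mod 4) appears to even power.
All primes ≡ 3 (mod 4) appear to even power.
Search a = 0, 1, 2, … for 3074 - a² a perfect square: first hit at a = 7: 3074 - 49 = 3025 = 55².
3074 = 7² + 55² = 49 + 3025 ✓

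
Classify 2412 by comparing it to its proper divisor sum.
abundant

Proper divisors of 2412: sum = 1 + 2 + 3 + 4 + 6 + 9 + 12 + 18 + ... + 402 + 603 + 804 + 1206 (17 divisors) = 3776
Since 3776 > 2412, 2412 is abundant.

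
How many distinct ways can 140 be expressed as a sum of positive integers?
15065878135

p(n) counts ways to write n as a sum of positive integers (order ignored).
Euler's pentagonal recurrence: p(k) = p(k-1) + p(k-2) - p(k-5) - p(k-7) + p(k-12) + p(k-15) - ... (offsets j(3j∓1)/2, signs ++--, p(0)=1, p(<0)=0).
DP table for k = 0..139: p(0)=1, p(1)=1, p(2)=2, p(3)=3, p(4)=5, p(5)=7, p(6)=11, p(7)=15, p(8)=22, p(9)=30, p(10)=42, p(11)=56, p(12)=77, p(13)=101, p(14)=135, p(15)=176, p(16)=231, p(17)=297, p(18)=385, p(19)=490, p(20)=627, p(21)=792, p(22)=1002, p(23)=1255, p(24)=1575, p(25)=1958, p(26)=2436, p(27)=3010, p(28)=3718, p(29)=4565, p(30)=5604, p(31)=6842, p(32)=8349, p(33)=10143, p(34)=12310, p(35)=14883, p(36)=17977, p(37)=21637, p(38)=26015, p(39)=31185, p(40)=37338, p(41)=44583, p(42)=53174, p(43)=63261, p(44)=75175, p(45)=89134, p(46)=105558, p(47)=124754, p(48)=147273, p(49)=173525, p(50)=204226, p(51)=239943, p(52)=281589, p(53)=329931, p(54)=386155, p(55)=451276, p(56)=526823, p(57)=614154, p(58)=715220, p(59)=831820, p(60)=966467, p(61)=1121505, p(62)=1300156, p(63)=1505499, p(64)=1741630, p(65)=2012558, p(66)=2323520, p(67)=2679689, p(68)=3087735, p(69)=3554345, p(70)=4087968, p(71)=4697205, p(72)=5392783, p(73)=6185689, p(74)=7089500, p(75)=8118264, p(76)=9289091, p(77)=10619863, p(78)=12132164, p(79)=13848650, p(80)=15796476, p(81)=18004327, p(82)=20506255, p(83)=23338469, p(84)=26543660, p(85)=30167357, p(86)=34262962, p(87)=38887673, p(88)=44108109, p(89)=49995925, p(90)=56634173, p(91)=64112359, p(92)=72533807, p(93)=82010177, p(94)=92669720, p(95)=104651419, p(96)=118114304, p(97)=133230930, p(98)=150198136, p(99)=169229875, p(100)=190569292, p(101)=214481126, p(102)=241265379, p(103)=271248950, p(104)=304801365, p(105)=342325709, p(106)=384276336, p(107)=431149389, p(108)=483502844, p(109)=541946240, p(110)=607163746, p(111)=679903203, p(112)=761002156, p(113)=851376628, p(114)=952050665, p(115)=1064144451, p(116)=1188908248, p(117)=1327710076, p(118)=1482074143, p(119)=1653668665, p(120)=1844349560, p(121)=2056148051, p(122)=2291320912, p(123)=2552338241, p(124)=2841940500, p(125)=3163127352, p(126)=3519222692, p(127)=3913864295, p(128)=4351078600, p(129)=4835271870, p(130)=5371315400, p(131)=5964539504, p(132)=6620830889, p(133)=7346629512, p(134)=8149040695, p(135)=9035836076, p(136)=10015581680, p(137)=11097645016, p(138)=12292341831, p(139)=13610949895.
Final step: p(140) = p(139) + p(138) - p(135) - p(133) + p(128) + p(125) - p(118) - p(114) + p(105) + p(100) - p(89) - p(83) + p(70) + p(63) - p(48) - p(40) + p(23) + p(14)
= 13610949895 + 12292341831 - 9035836076 - 7346629512 + 4351078600 + 3163127352 - 1482074143 - 952050665 + 342325709 + 190569292 - 49995925 - 23338469 + 4087968 + 1505499 - 147273 - 37338 + 1255 + 135
= 15065878135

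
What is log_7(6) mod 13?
7

Baby-step giant-step with step n = ⌈√13⌉ = 4.
Baby steps 7^j mod 13 (j:value) for j=0..3: 0:1, 1:7, 2:10, 3:5.
Giant-step multiplier: 7^(-4) ≡ 7^(12-4) = 7^8 ≡ 3 (mod 13).
Giant steps γ_i = 6·3^i mod 13: γ_0=6, γ_1=5 (in table at j=3).
x = i·n + j = 1·4 + 3 = 7.
Check: 7^7 ≡ 6 (mod 13).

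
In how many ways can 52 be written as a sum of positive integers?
281589

p(n) counts ways to write n as a sum of positive integers (order ignored).
Euler's pentagonal recurrence: p(k) = p(k-1) + p(k-2) - p(k-5) - p(k-7) + p(k-12) + p(k-15) - ... (offsets j(3j∓1)/2, signs ++--, p(0)=1, p(<0)=0).
DP table for k = 0..51: p(0)=1, p(1)=1, p(2)=2, p(3)=3, p(4)=5, p(5)=7, p(6)=11, p(7)=15, p(8)=22, p(9)=30, p(10)=42, p(11)=56, p(12)=77, p(13)=101, p(14)=135, p(15)=176, p(16)=231, p(17)=297, p(18)=385, p(19)=490, p(20)=627, p(21)=792, p(22)=1002, p(23)=1255, p(24)=1575, p(25)=1958, p(26)=2436, p(27)=3010, p(28)=3718, p(29)=4565, p(30)=5604, p(31)=6842, p(32)=8349, p(33)=10143, p(34)=12310, p(35)=14883, p(36)=17977, p(37)=21637, p(38)=26015, p(39)=31185, p(40)=37338, p(41)=44583, p(42)=53174, p(43)=63261, p(44)=75175, p(45)=89134, p(46)=105558, p(47)=124754, p(48)=147273, p(49)=173525, p(50)=204226, p(51)=239943.
Final step: p(52) = p(51) + p(50) - p(47) - p(45) + p(40) + p(37) - p(30) - p(26) + p(17) + p(12) - p(1)
= 239943 + 204226 - 124754 - 89134 + 37338 + 21637 - 5604 - 2436 + 297 + 77 - 1
= 281589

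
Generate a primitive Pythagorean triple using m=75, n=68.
(1001, 10200, 10249)

Euclid's formula: a = m² - n², b = 2mn, c = m² + n²
m = 75, n = 68
a = 75² - 68² = 5625 - 4624 = 1001
b = 2 × 75 × 68 = 10200
c = 75² + 68² = 5625 + 4624 = 10249
Verification: 1001² + 10200² = 1002001 + 104040000 = 105042001 = 10249² ✓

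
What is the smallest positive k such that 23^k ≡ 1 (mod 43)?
21

43 is prime, so ord(23) divides φ(43) = 42.
Divisors of 42: 1, 2, 3, 6, 7, 14, 21, 42.
Repeated squaring: 23^1 ≡ 23, 23^2 ≡ 13, 23^4 ≡ 40, 23^8 ≡ 9, 23^16 ≡ 38, 23^32 ≡ 25 (mod 43).
Test 23^d mod 43 for each divisor d in increasing order:
23^1 ≡ 23
23^2 ≡ 13
23^3 = 23^2·23^1 ≡ 41
23^6 = 23^4·23^2 ≡ 4
23^7 = 23^4·23^2·23^1 ≡ 6
23^14 = 23^8·23^4·23^2 ≡ 36
23^21 = 23^16·23^4·23^1 ≡ 1  ← first divisor giving 1
The order is 21.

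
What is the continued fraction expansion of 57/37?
[1; 1, 1, 5, 1, 2]

Euclidean algorithm steps:
57 = 1 × 37 + 20
37 = 1 × 20 + 17
20 = 1 × 17 + 3
17 = 5 × 3 + 2
3 = 1 × 2 + 1
2 = 2 × 1 + 0
Continued fraction: [1; 1, 1, 5, 1, 2]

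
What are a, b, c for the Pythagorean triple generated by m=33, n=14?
(893, 924, 1285)

Euclid's formula: a = m² - n², b = 2mn, c = m² + n²
m = 33, n = 14
a = 33² - 14² = 1089 - 196 = 893
b = 2 × 33 × 14 = 924
c = 33² + 14² = 1089 + 196 = 1285
Verification: 893² + 924² = 797449 + 853776 = 1651225 = 1285² ✓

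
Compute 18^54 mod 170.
154

Repeated squaring. Binary of 54 = 110110.
18^1 ≡ 18 (mod 170); 18^2 ≡ 154 (mod 170); 18^4 ≡ 86 (mod 170); 18^8 ≡ 86 (mod 170); 18^16 ≡ 86 (mod 170); 18^32 ≡ 86 (mod 170)
18^54 = 18^2 × 18^4 × 18^16 × 18^32 ≡ 154 (mod 170)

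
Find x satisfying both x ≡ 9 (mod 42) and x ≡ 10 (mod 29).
387

Using Chinese Remainder Theorem:
M = 42 × 29 = 1218
M1 = 29, M2 = 42
y1 = 29^(-1) mod 42 = 29
y2 = 42^(-1) mod 29 = 9
x = (9×29×29 + 10×42×9) mod 1218 = 387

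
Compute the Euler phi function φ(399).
216

399 = 3 × 7 × 19
φ(n) = n × ∏(1 - 1/p) for each prime p dividing n
φ(399) = 399 × (1 - 1/3) × (1 - 1/7) × (1 - 1/19) = 216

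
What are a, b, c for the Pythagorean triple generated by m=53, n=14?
(2613, 1484, 3005)

Euclid's formula: a = m² - n², b = 2mn, c = m² + n²
m = 53, n = 14
a = 53² - 14² = 2809 - 196 = 2613
b = 2 × 53 × 14 = 1484
c = 53² + 14² = 2809 + 196 = 3005
Verification: 2613² + 1484² = 6827769 + 2202256 = 9030025 = 3005² ✓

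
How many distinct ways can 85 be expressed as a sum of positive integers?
30167357

p(n) counts ways to write n as a sum of positive integers (order ignored).
Euler's pentagonal recurrence: p(k) = p(k-1) + p(k-2) - p(k-5) - p(k-7) + p(k-12) + p(k-15) - ... (offsets j(3j∓1)/2, signs ++--, p(0)=1, p(<0)=0).
DP table for k = 0..84: p(0)=1, p(1)=1, p(2)=2, p(3)=3, p(4)=5, p(5)=7, p(6)=11, p(7)=15, p(8)=22, p(9)=30, p(10)=42, p(11)=56, p(12)=77, p(13)=101, p(14)=135, p(15)=176, p(16)=231, p(17)=297, p(18)=385, p(19)=490, p(20)=627, p(21)=792, p(22)=1002, p(23)=1255, p(24)=1575, p(25)=1958, p(26)=2436, p(27)=3010, p(28)=3718, p(29)=4565, p(30)=5604, p(31)=6842, p(32)=8349, p(33)=10143, p(34)=12310, p(35)=14883, p(36)=17977, p(37)=21637, p(38)=26015, p(39)=31185, p(40)=37338, p(41)=44583, p(42)=53174, p(43)=63261, p(44)=75175, p(45)=89134, p(46)=105558, p(47)=124754, p(48)=147273, p(49)=173525, p(50)=204226, p(51)=239943, p(52)=281589, p(53)=329931, p(54)=386155, p(55)=451276, p(56)=526823, p(57)=614154, p(58)=715220, p(59)=831820, p(60)=966467, p(61)=1121505, p(62)=1300156, p(63)=1505499, p(64)=1741630, p(65)=2012558, p(66)=2323520, p(67)=2679689, p(68)=3087735, p(69)=3554345, p(70)=4087968, p(71)=4697205, p(72)=5392783, p(73)=6185689, p(74)=7089500, p(75)=8118264, p(76)=9289091, p(77)=10619863, p(78)=12132164, p(79)=13848650, p(80)=15796476, p(81)=18004327, p(82)=20506255, p(83)=23338469, p(84)=26543660.
Final step: p(85) = p(84) + p(83) - p(80) - p(78) + p(73) + p(70) - p(63) - p(59) + p(50) + p(45) - p(34) - p(28) + p(15) + p(8)
= 26543660 + 23338469 - 15796476 - 12132164 + 6185689 + 4087968 - 1505499 - 831820 + 204226 + 89134 - 12310 - 3718 + 176 + 22
= 30167357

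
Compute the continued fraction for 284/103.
[2; 1, 3, 8, 3]

Euclidean algorithm steps:
284 = 2 × 103 + 78
103 = 1 × 78 + 25
78 = 3 × 25 + 3
25 = 8 × 3 + 1
3 = 3 × 1 + 0
Continued fraction: [2; 1, 3, 8, 3]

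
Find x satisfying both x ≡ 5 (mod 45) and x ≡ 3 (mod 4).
95

Using Chinese Remainder Theorem:
M = 45 × 4 = 180
M1 = 4, M2 = 45
y1 = 4^(-1) mod 45 = 34
y2 = 45^(-1) mod 4 = 1
x = (5×4×34 + 3×45×1) mod 180 = 95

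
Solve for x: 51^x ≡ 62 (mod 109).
107

Baby-step giant-step with step n = ⌈√109⌉ = 11.
Baby steps 51^j mod 109 (j:value) for j=0..10: 0:1, 1:51, 2:94, 3:107, 4:7, 5:30, 6:4, 7:95, 8:49, 9:101, 10:28.
Giant-step multiplier: 51^(-11) ≡ 51^(108-11) = 51^97 ≡ 10 (mod 109).
Giant steps γ_i = 62·10^i mod 109: γ_0=62, γ_1=75, γ_2=96, γ_3=88, γ_4=8, γ_5=80, γ_6=37, γ_7=43, γ_8=103, γ_9=49 (in table at j=8).
x = i·n + j = 9·11 + 8 = 107.
Check: 51^107 ≡ 62 (mod 109).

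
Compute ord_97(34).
32

97 is prime, so ord(34) divides φ(97) = 96.
Divisors of 96: 1, 2, 3, 4, 6, 8, 12, 16, 24, 32, 48, 96.
Repeated squaring: 34^1 ≡ 34, 34^2 ≡ 89, 34^4 ≡ 64, 34^8 ≡ 22, 34^16 ≡ 96, 34^32 ≡ 1, 34^64 ≡ 1 (mod 97).
Test 34^d mod 97 for each divisor d in increasing order:
34^1 ≡ 34
34^2 ≡ 89
34^3 = 34^2·34^1 ≡ 19
34^4 ≡ 64
34^6 = 34^4·34^2 ≡ 70
34^8 ≡ 22
34^12 = 34^8·34^4 ≡ 50
34^16 ≡ 96
34^24 = 34^16·34^8 ≡ 75
34^32 ≡ 1  ← first divisor giving 1
The order is 32.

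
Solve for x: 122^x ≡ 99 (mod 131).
70

Baby-step giant-step with step n = ⌈√131⌉ = 12.
Baby steps 122^j mod 131 (j:value) for j=0..11: 0:1, 1:122, 2:81, 3:57, 4:11, 5:32, 6:105, 7:103, 8:121, 9:90, 10:107, 11:85.
Giant-step multiplier: 122^(-12) ≡ 122^(130-12) = 122^118 ≡ 25 (mod 131).
Giant steps γ_i = 99·25^i mod 131: γ_0=99, γ_1=117, γ_2=43, γ_3=27, γ_4=20, γ_5=107 (in table at j=10).
x = i·n + j = 5·12 + 10 = 70.
Check: 122^70 ≡ 99 (mod 131).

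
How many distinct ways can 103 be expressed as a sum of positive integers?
271248950

p(n) counts ways to write n as a sum of positive integers (order ignored).
Euler's pentagonal recurrence: p(k) = p(k-1) + p(k-2) - p(k-5) - p(k-7) + p(k-12) + p(k-15) - ... (offsets j(3j∓1)/2, signs ++--, p(0)=1, p(<0)=0).
DP table for k = 0..102: p(0)=1, p(1)=1, p(2)=2, p(3)=3, p(4)=5, p(5)=7, p(6)=11, p(7)=15, p(8)=22, p(9)=30, p(10)=42, p(11)=56, p(12)=77, p(13)=101, p(14)=135, p(15)=176, p(16)=231, p(17)=297, p(18)=385, p(19)=490, p(20)=627, p(21)=792, p(22)=1002, p(23)=1255, p(24)=1575, p(25)=1958, p(26)=2436, p(27)=3010, p(28)=3718, p(29)=4565, p(30)=5604, p(31)=6842, p(32)=8349, p(33)=10143, p(34)=12310, p(35)=14883, p(36)=17977, p(37)=21637, p(38)=26015, p(39)=31185, p(40)=37338, p(41)=44583, p(42)=53174, p(43)=63261, p(44)=75175, p(45)=89134, p(46)=105558, p(47)=124754, p(48)=147273, p(49)=173525, p(50)=204226, p(51)=239943, p(52)=281589, p(53)=329931, p(54)=386155, p(55)=451276, p(56)=526823, p(57)=614154, p(58)=715220, p(59)=831820, p(60)=966467, p(61)=1121505, p(62)=1300156, p(63)=1505499, p(64)=1741630, p(65)=2012558, p(66)=2323520, p(67)=2679689, p(68)=3087735, p(69)=3554345, p(70)=4087968, p(71)=4697205, p(72)=5392783, p(73)=6185689, p(74)=7089500, p(75)=8118264, p(76)=9289091, p(77)=10619863, p(78)=12132164, p(79)=13848650, p(80)=15796476, p(81)=18004327, p(82)=20506255, p(83)=23338469, p(84)=26543660, p(85)=30167357, p(86)=34262962, p(87)=38887673, p(88)=44108109, p(89)=49995925, p(90)=56634173, p(91)=64112359, p(92)=72533807, p(93)=82010177, p(94)=92669720, p(95)=104651419, p(96)=118114304, p(97)=133230930, p(98)=150198136, p(99)=169229875, p(100)=190569292, p(101)=214481126, p(102)=241265379.
Final step: p(103) = p(102) + p(101) - p(98) - p(96) + p(91) + p(88) - p(81) - p(77) + p(68) + p(63) - p(52) - p(46) + p(33) + p(26) - p(11) - p(3)
= 241265379 + 214481126 - 150198136 - 118114304 + 64112359 + 44108109 - 18004327 - 10619863 + 3087735 + 1505499 - 281589 - 105558 + 10143 + 2436 - 56 - 3
= 271248950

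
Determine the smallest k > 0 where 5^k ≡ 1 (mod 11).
5

11 is prime, so ord(5) divides φ(11) = 10.
Divisors of 10: 1, 2, 5, 10.
Repeated squaring: 5^1 ≡ 5, 5^2 ≡ 3, 5^4 ≡ 9, 5^8 ≡ 4 (mod 11).
Test 5^d mod 11 for each divisor d in increasing order:
5^1 ≡ 5
5^2 ≡ 3
5^5 = 5^4·5^1 ≡ 1  ← first divisor giving 1
The order is 5.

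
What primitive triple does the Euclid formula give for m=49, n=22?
(1917, 2156, 2885)

Euclid's formula: a = m² - n², b = 2mn, c = m² + n²
m = 49, n = 22
a = 49² - 22² = 2401 - 484 = 1917
b = 2 × 49 × 22 = 2156
c = 49² + 22² = 2401 + 484 = 2885
Verification: 1917² + 2156² = 3674889 + 4648336 = 8323225 = 2885² ✓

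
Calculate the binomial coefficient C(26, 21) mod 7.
1

Using Lucas' theorem:
Write n=26 and k=21 in base 7:
n in base 7: [3, 5]
k in base 7: [3, 0]
C(26,21) mod 7 = ∏ C(n_i, k_i) mod 7
Digit binomials (mod 7): C(3,3) = 1; C(5,0) = 1
Product: 1 × 1 = 1 ≡ 1 (mod 7)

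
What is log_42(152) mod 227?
47

Baby-step giant-step with step n = ⌈√227⌉ = 16.
Baby steps 42^j mod 227 (j:value) for j=0..15: 0:1, 1:42, 2:175, 3:86, 4:207, 5:68, 6:132, 7:96, 8:173, 9:2, 10:84, 11:123, 12:172, 13:187, 14:136, 15:37.
Giant-step multiplier: 42^(-16) ≡ 42^(226-16) = 42^210 ≡ 214 (mod 227).
Giant steps γ_i = 152·214^i mod 227: γ_0=152, γ_1=67, γ_2=37 (in table at j=15).
x = i·n + j = 2·16 + 15 = 47.
Check: 42^47 ≡ 152 (mod 227).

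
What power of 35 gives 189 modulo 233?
211

Baby-step giant-step with step n = ⌈√233⌉ = 16.
Baby steps 35^j mod 233 (j:value) for j=0..15: 0:1, 1:35, 2:60, 3:3, 4:105, 5:180, 6:9, 7:82, 8:74, 9:27, 10:13, 11:222, 12:81, 13:39, 14:200, 15:10.
Giant-step multiplier: 35^(-16) ≡ 35^(232-16) = 35^216 ≡ 2 (mod 233).
Giant steps γ_i = 189·2^i mod 233: γ_0=189, γ_1=145, γ_2=57, γ_3=114, γ_4=228, γ_5=223, γ_6=213, γ_7=193, γ_8=153, γ_9=73, γ_10=146, γ_11=59, γ_12=118, γ_13=3 (in table at j=3).
x = i·n + j = 13·16 + 3 = 211.
Check: 35^211 ≡ 189 (mod 233).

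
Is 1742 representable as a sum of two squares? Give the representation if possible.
Not possible

Factorization: 1742 = 2 × 13 × 67
By Fermat: n is sum of two squares iff every prime p ≡ 3 (mod 4) appears to even power.
Prime(s) ≡ 3 (mod 4) with odd exponent: [(67, 1)]
Therefore 1742 cannot be expressed as a² + b².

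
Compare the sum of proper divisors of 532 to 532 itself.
abundant

Proper divisors of 532: sum = 1 + 2 + 4 + 7 + 14 + 19 + 28 + 38 + 76 + 133 + 266 = 588
Since 588 > 532, 532 is abundant.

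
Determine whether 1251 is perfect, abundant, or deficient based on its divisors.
deficient

Proper divisors of 1251: sum = 1 + 3 + 9 + 139 + 417 = 569
Since 569 < 1251, 1251 is deficient.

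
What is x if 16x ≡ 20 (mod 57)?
x ≡ 44 (mod 57)

gcd(16, 57) = 1, which divides 20, so solutions exist.
Find 16^(-1) mod 57 by the extended Euclidean algorithm:
57 = 3 × 16 + 9  ⟹  9 = (1)·57 + (-3)·16
16 = 1 × 9 + 7  ⟹  7 = (-1)·57 + (4)·16
9 = 1 × 7 + 2  ⟹  2 = (2)·57 + (-7)·16
7 = 3 × 2 + 1  ⟹  1 = (-7)·57 + (25)·16
So (25)·16 ≡ 1 (mod 57), i.e. 16^(-1) ≡ 25 (mod 57).
x ≡ 25 × 20 = 500 ≡ 44 (mod 57).
Check: 16 × 44 = 704 ≡ 20 (mod 57).
Unique solution: x ≡ 44 (mod 57)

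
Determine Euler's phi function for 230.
88

230 = 2 × 5 × 23
φ(n) = n × ∏(1 - 1/p) for each prime p dividing n
φ(230) = 230 × (1 - 1/2) × (1 - 1/5) × (1 - 1/23) = 88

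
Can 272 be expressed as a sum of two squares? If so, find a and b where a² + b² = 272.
4² + 16² (a=4, b=16)

Factorization: 272 = 2^4 × 17
By Fermat: n is sum of two squares iff every prime p ≡ 3 (mod 4) appears to even power.
All primes ≡ 3 (mod 4) appear to even power.
Search a = 0, 1, 2, … for 272 - a² a perfect square: first hit at a = 4: 272 - 16 = 256 = 16².
272 = 4² + 16² = 16 + 256 ✓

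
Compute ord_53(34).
52

53 is prime, so ord(34) divides φ(53) = 52.
Divisors of 52: 1, 2, 4, 13, 26, 52.
Repeated squaring: 34^1 ≡ 34, 34^2 ≡ 43, 34^4 ≡ 47, 34^8 ≡ 36, 34^16 ≡ 24, 34^32 ≡ 46 (mod 53).
Test 34^d mod 53 for each divisor d in increasing order:
34^1 ≡ 34
34^2 ≡ 43
34^4 ≡ 47
34^13 = 34^8·34^4·34^1 ≡ 23
34^26 = 34^16·34^8·34^2 ≡ 52
34^52 = 34^32·34^16·34^4 ≡ 1  ← first divisor giving 1
The order is 52.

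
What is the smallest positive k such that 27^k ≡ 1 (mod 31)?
10

31 is prime, so ord(27) divides φ(31) = 30.
Divisors of 30: 1, 2, 3, 5, 6, 10, 15, 30.
Repeated squaring: 27^1 ≡ 27, 27^2 ≡ 16, 27^4 ≡ 8, 27^8 ≡ 2, 27^16 ≡ 4 (mod 31).
Test 27^d mod 31 for each divisor d in increasing order:
27^1 ≡ 27
27^2 ≡ 16
27^3 = 27^2·27^1 ≡ 29
27^5 = 27^4·27^1 ≡ 30
27^6 = 27^4·27^2 ≡ 4
27^10 = 27^8·27^2 ≡ 1  ← first divisor giving 1
The order is 10.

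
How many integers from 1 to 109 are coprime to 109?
108

109 = 109
φ(n) = n × ∏(1 - 1/p) for each prime p dividing n
φ(109) = 109 × (1 - 1/109) = 108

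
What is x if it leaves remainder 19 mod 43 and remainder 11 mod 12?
191

Using Chinese Remainder Theorem:
M = 43 × 12 = 516
M1 = 12, M2 = 43
y1 = 12^(-1) mod 43 = 18
y2 = 43^(-1) mod 12 = 7
x = (19×12×18 + 11×43×7) mod 516 = 191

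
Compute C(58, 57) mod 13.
6

Using Lucas' theorem:
Write n=58 and k=57 in base 13:
n in base 13: [4, 6]
k in base 13: [4, 5]
C(58,57) mod 13 = ∏ C(n_i, k_i) mod 13
Digit binomials (mod 13): C(4,4) = 1; C(6,5) = 6
Product: 1 × 6 = 6 ≡ 6 (mod 13)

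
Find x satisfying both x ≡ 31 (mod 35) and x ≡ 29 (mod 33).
1151

Using Chinese Remainder Theorem:
M = 35 × 33 = 1155
M1 = 33, M2 = 35
y1 = 33^(-1) mod 35 = 17
y2 = 35^(-1) mod 33 = 17
x = (31×33×17 + 29×35×17) mod 1155 = 1151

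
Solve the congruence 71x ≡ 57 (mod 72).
x ≡ 15 (mod 72)

gcd(71, 72) = 1, which divides 57, so solutions exist.
Find 71^(-1) mod 72 by the extended Euclidean algorithm:
72 = 1 × 71 + 1  ⟹  1 = (1)·72 + (-1)·71
So (-1)·71 ≡ 1 (mod 72), i.e. 71^(-1) ≡ -1 ≡ 71 (mod 72).
x ≡ 71 × 57 = 4047 ≡ 15 (mod 72).
Check: 71 × 15 = 1065 ≡ 57 (mod 72).
Unique solution: x ≡ 15 (mod 72)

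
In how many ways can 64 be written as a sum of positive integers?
1741630

p(n) counts ways to write n as a sum of positive integers (order ignored).
Euler's pentagonal recurrence: p(k) = p(k-1) + p(k-2) - p(k-5) - p(k-7) + p(k-12) + p(k-15) - ... (offsets j(3j∓1)/2, signs ++--, p(0)=1, p(<0)=0).
DP table for k = 0..63: p(0)=1, p(1)=1, p(2)=2, p(3)=3, p(4)=5, p(5)=7, p(6)=11, p(7)=15, p(8)=22, p(9)=30, p(10)=42, p(11)=56, p(12)=77, p(13)=101, p(14)=135, p(15)=176, p(16)=231, p(17)=297, p(18)=385, p(19)=490, p(20)=627, p(21)=792, p(22)=1002, p(23)=1255, p(24)=1575, p(25)=1958, p(26)=2436, p(27)=3010, p(28)=3718, p(29)=4565, p(30)=5604, p(31)=6842, p(32)=8349, p(33)=10143, p(34)=12310, p(35)=14883, p(36)=17977, p(37)=21637, p(38)=26015, p(39)=31185, p(40)=37338, p(41)=44583, p(42)=53174, p(43)=63261, p(44)=75175, p(45)=89134, p(46)=105558, p(47)=124754, p(48)=147273, p(49)=173525, p(50)=204226, p(51)=239943, p(52)=281589, p(53)=329931, p(54)=386155, p(55)=451276, p(56)=526823, p(57)=614154, p(58)=715220, p(59)=831820, p(60)=966467, p(61)=1121505, p(62)=1300156, p(63)=1505499.
Final step: p(64) = p(63) + p(62) - p(59) - p(57) + p(52) + p(49) - p(42) - p(38) + p(29) + p(24) - p(13) - p(7)
= 1505499 + 1300156 - 831820 - 614154 + 281589 + 173525 - 53174 - 26015 + 4565 + 1575 - 101 - 15
= 1741630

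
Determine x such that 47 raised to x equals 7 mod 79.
67

Baby-step giant-step with step n = ⌈√79⌉ = 9.
Baby steps 47^j mod 79 (j:value) for j=0..8: 0:1, 1:47, 2:76, 3:17, 4:9, 5:28, 6:52, 7:74, 8:2.
Giant-step multiplier: 47^(-9) ≡ 47^(78-9) = 47^69 ≡ 58 (mod 79).
Giant steps γ_i = 7·58^i mod 79: γ_0=7, γ_1=11, γ_2=6, γ_3=32, γ_4=39, γ_5=50, γ_6=56, γ_7=9 (in table at j=4).
x = i·n + j = 7·9 + 4 = 67.
Check: 47^67 ≡ 7 (mod 79).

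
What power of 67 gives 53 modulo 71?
69

Baby-step giant-step with step n = ⌈√71⌉ = 9.
Baby steps 67^j mod 71 (j:value) for j=0..8: 0:1, 1:67, 2:16, 3:7, 4:43, 5:41, 6:49, 7:17, 8:3.
Giant-step multiplier: 67^(-9) ≡ 67^(70-9) = 67^61 ≡ 65 (mod 71).
Giant steps γ_i = 53·65^i mod 71: γ_0=53, γ_1=37, γ_2=62, γ_3=54, γ_4=31, γ_5=27, γ_6=51, γ_7=49 (in table at j=6).
x = i·n + j = 7·9 + 6 = 69.
Check: 67^69 ≡ 53 (mod 71).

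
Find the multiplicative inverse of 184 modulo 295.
194

gcd(184, 295) = 1, so the inverse exists.
Extended Euclidean algorithm on (295, 184):
295 = 1 × 184 + 111  ⟹  111 = (1)·295 + (-1)·184
184 = 1 × 111 + 73  ⟹  73 = (-1)·295 + (2)·184
111 = 1 × 73 + 38  ⟹  38 = (2)·295 + (-3)·184
73 = 1 × 38 + 35  ⟹  35 = (-3)·295 + (5)·184
38 = 1 × 35 + 3  ⟹  3 = (5)·295 + (-8)·184
35 = 11 × 3 + 2  ⟹  2 = (-58)·295 + (93)·184
3 = 1 × 2 + 1  ⟹  1 = (63)·295 + (-101)·184
So (-101)·184 ≡ 1 (mod 295), i.e. 184^(-1) ≡ -101 ≡ 194 (mod 295).
Check: 184 × 194 = 35696 ≡ 1 (mod 295)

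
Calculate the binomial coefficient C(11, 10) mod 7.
4

Using Lucas' theorem:
Write n=11 and k=10 in base 7:
n in base 7: [1, 4]
k in base 7: [1, 3]
C(11,10) mod 7 = ∏ C(n_i, k_i) mod 7
Digit binomials (mod 7): C(1,1) = 1; C(4,3) = 4
Product: 1 × 4 = 4 ≡ 4 (mod 7)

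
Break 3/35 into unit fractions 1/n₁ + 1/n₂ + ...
1/12 + 1/420

Greedy algorithm:
3/35: ceiling(35/3) = 12, use 1/12
1/420: ceiling(420/1) = 420, use 1/420
Result: 3/35 = 1/12 + 1/420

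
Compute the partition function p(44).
75175

p(n) counts ways to write n as a sum of positive integers (order ignored).
Euler's pentagonal recurrence: p(k) = p(k-1) + p(k-2) - p(k-5) - p(k-7) + p(k-12) + p(k-15) - ... (offsets j(3j∓1)/2, signs ++--, p(0)=1, p(<0)=0).
DP table for k = 0..43: p(0)=1, p(1)=1, p(2)=2, p(3)=3, p(4)=5, p(5)=7, p(6)=11, p(7)=15, p(8)=22, p(9)=30, p(10)=42, p(11)=56, p(12)=77, p(13)=101, p(14)=135, p(15)=176, p(16)=231, p(17)=297, p(18)=385, p(19)=490, p(20)=627, p(21)=792, p(22)=1002, p(23)=1255, p(24)=1575, p(25)=1958, p(26)=2436, p(27)=3010, p(28)=3718, p(29)=4565, p(30)=5604, p(31)=6842, p(32)=8349, p(33)=10143, p(34)=12310, p(35)=14883, p(36)=17977, p(37)=21637, p(38)=26015, p(39)=31185, p(40)=37338, p(41)=44583, p(42)=53174, p(43)=63261.
Final step: p(44) = p(43) + p(42) - p(39) - p(37) + p(32) + p(29) - p(22) - p(18) + p(9) + p(4)
= 63261 + 53174 - 31185 - 21637 + 8349 + 4565 - 1002 - 385 + 30 + 5
= 75175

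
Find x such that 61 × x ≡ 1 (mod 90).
31

gcd(61, 90) = 1, so the inverse exists.
Extended Euclidean algorithm on (90, 61):
90 = 1 × 61 + 29  ⟹  29 = (1)·90 + (-1)·61
61 = 2 × 29 + 3  ⟹  3 = (-2)·90 + (3)·61
29 = 9 × 3 + 2  ⟹  2 = (19)·90 + (-28)·61
3 = 1 × 2 + 1  ⟹  1 = (-21)·90 + (31)·61
So (31)·61 ≡ 1 (mod 90), i.e. 61^(-1) ≡ 31 (mod 90).
Check: 61 × 31 = 1891 ≡ 1 (mod 90)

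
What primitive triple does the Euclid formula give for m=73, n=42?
(3565, 6132, 7093)

Euclid's formula: a = m² - n², b = 2mn, c = m² + n²
m = 73, n = 42
a = 73² - 42² = 5329 - 1764 = 3565
b = 2 × 73 × 42 = 6132
c = 73² + 42² = 5329 + 1764 = 7093
Verification: 3565² + 6132² = 12709225 + 37601424 = 50310649 = 7093² ✓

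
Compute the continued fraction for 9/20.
[0; 2, 4, 2]

Euclidean algorithm steps:
9 = 0 × 20 + 9
20 = 2 × 9 + 2
9 = 4 × 2 + 1
2 = 2 × 1 + 0
Continued fraction: [0; 2, 4, 2]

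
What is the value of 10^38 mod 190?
100

Repeated squaring. Binary of 38 = 100110.
10^1 ≡ 10 (mod 190); 10^2 ≡ 100 (mod 190); 10^4 ≡ 120 (mod 190); 10^8 ≡ 150 (mod 190); 10^16 ≡ 80 (mod 190); 10^32 ≡ 130 (mod 190)
10^38 = 10^2 × 10^4 × 10^32 ≡ 100 (mod 190)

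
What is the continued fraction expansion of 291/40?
[7; 3, 1, 1, 1, 3]

Euclidean algorithm steps:
291 = 7 × 40 + 11
40 = 3 × 11 + 7
11 = 1 × 7 + 4
7 = 1 × 4 + 3
4 = 1 × 3 + 1
3 = 3 × 1 + 0
Continued fraction: [7; 3, 1, 1, 1, 3]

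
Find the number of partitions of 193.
2168627105469

p(n) counts ways to write n as a sum of positive integers (order ignored).
Euler's pentagonal recurrence: p(k) = p(k-1) + p(k-2) - p(k-5) - p(k-7) + p(k-12) + p(k-15) - ... (offsets j(3j∓1)/2, signs ++--, p(0)=1, p(<0)=0).
DP table for k = 0..192: p(0)=1, p(1)=1, p(2)=2, p(3)=3, p(4)=5, p(5)=7, p(6)=11, p(7)=15, p(8)=22, p(9)=30, p(10)=42, p(11)=56, p(12)=77, p(13)=101, p(14)=135, p(15)=176, p(16)=231, p(17)=297, p(18)=385, p(19)=490, p(20)=627, p(21)=792, p(22)=1002, p(23)=1255, p(24)=1575, p(25)=1958, p(26)=2436, p(27)=3010, p(28)=3718, p(29)=4565, p(30)=5604, p(31)=6842, p(32)=8349, p(33)=10143, p(34)=12310, p(35)=14883, p(36)=17977, p(37)=21637, p(38)=26015, p(39)=31185, p(40)=37338, p(41)=44583, p(42)=53174, p(43)=63261, p(44)=75175, p(45)=89134, p(46)=105558, p(47)=124754, p(48)=147273, p(49)=173525, p(50)=204226, p(51)=239943, p(52)=281589, p(53)=329931, p(54)=386155, p(55)=451276, p(56)=526823, p(57)=614154, p(58)=715220, p(59)=831820, p(60)=966467, p(61)=1121505, p(62)=1300156, p(63)=1505499, p(64)=1741630, p(65)=2012558, p(66)=2323520, p(67)=2679689, p(68)=3087735, p(69)=3554345, p(70)=4087968, p(71)=4697205, p(72)=5392783, p(73)=6185689, p(74)=7089500, p(75)=8118264, p(76)=9289091, p(77)=10619863, p(78)=12132164, p(79)=13848650, p(80)=15796476, p(81)=18004327, p(82)=20506255, p(83)=23338469, p(84)=26543660, p(85)=30167357, p(86)=34262962, p(87)=38887673, p(88)=44108109, p(89)=49995925, p(90)=56634173, p(91)=64112359, p(92)=72533807, p(93)=82010177, p(94)=92669720, p(95)=104651419, p(96)=118114304, p(97)=133230930, p(98)=150198136, p(99)=169229875, p(100)=190569292, p(101)=214481126, p(102)=241265379, p(103)=271248950, p(104)=304801365, p(105)=342325709, p(106)=384276336, p(107)=431149389, p(108)=483502844, p(109)=541946240, p(110)=607163746, p(111)=679903203, p(112)=761002156, p(113)=851376628, p(114)=952050665, p(115)=1064144451, p(116)=1188908248, p(117)=1327710076, p(118)=1482074143, p(119)=1653668665, p(120)=1844349560, p(121)=2056148051, p(122)=2291320912, p(123)=2552338241, p(124)=2841940500, p(125)=3163127352, p(126)=3519222692, p(127)=3913864295, p(128)=4351078600, p(129)=4835271870, p(130)=5371315400, p(131)=5964539504, p(132)=6620830889, p(133)=7346629512, p(134)=8149040695, p(135)=9035836076, p(136)=10015581680, p(137)=11097645016, p(138)=12292341831, p(139)=13610949895, p(140)=15065878135, p(141)=16670689208, p(142)=18440293320, p(143)=20390982757, p(144)=22540654445, p(145)=24908858009, p(146)=27517052599, p(147)=30388671978, p(148)=33549419497, p(149)=37027355200, p(150)=40853235313, p(151)=45060624582, p(152)=49686288421, p(153)=54770336324, p(154)=60356673280, p(155)=66493182097, p(156)=73232243759, p(157)=80630964769, p(158)=88751778802, p(159)=97662728555, p(160)=107438159466, p(161)=118159068427, p(162)=129913904637, p(163)=142798995930, p(164)=156919475295, p(165)=172389800255, p(166)=189334822579, p(167)=207890420102, p(168)=228204732751, p(169)=250438925115, p(170)=274768617130, p(171)=301384802048, p(172)=330495499613, p(173)=362326859895, p(174)=397125074750, p(175)=435157697830, p(176)=476715857290, p(177)=522115831195, p(178)=571701605655, p(179)=625846753120, p(180)=684957390936, p(181)=749474411781, p(182)=819876908323, p(183)=896684817527, p(184)=980462880430, p(185)=1071823774337, p(186)=1171432692373, p(187)=1280011042268, p(188)=1398341745571, p(189)=1527273599625, p(190)=1667727404093, p(191)=1820701100652, p(192)=1987276856363.
Final step: p(193) = p(192) + p(191) - p(188) - p(186) + p(181) + p(178) - p(171) - p(167) + p(158) + p(153) - p(142) - p(136) + p(123) + p(116) - p(101) - p(93) + p(76) + p(67) - p(48) - p(38) + p(17) + p(6)
= 1987276856363 + 1820701100652 - 1398341745571 - 1171432692373 + 749474411781 + 571701605655 - 301384802048 - 207890420102 + 88751778802 + 54770336324 - 18440293320 - 10015581680 + 2552338241 + 1188908248 - 214481126 - 82010177 + 9289091 + 2679689 - 147273 - 26015 + 297 + 11
= 2168627105469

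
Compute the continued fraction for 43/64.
[0; 1, 2, 21]

Euclidean algorithm steps:
43 = 0 × 64 + 43
64 = 1 × 43 + 21
43 = 2 × 21 + 1
21 = 21 × 1 + 0
Continued fraction: [0; 1, 2, 21]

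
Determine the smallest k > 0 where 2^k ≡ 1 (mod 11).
10

11 is prime, so ord(2) divides φ(11) = 10.
Divisors of 10: 1, 2, 5, 10.
Repeated squaring: 2^1 ≡ 2, 2^2 ≡ 4, 2^4 ≡ 5, 2^8 ≡ 3 (mod 11).
Test 2^d mod 11 for each divisor d in increasing order:
2^1 ≡ 2
2^2 ≡ 4
2^5 = 2^4·2^1 ≡ 10
2^10 = 2^8·2^2 ≡ 1  ← first divisor giving 1
The order is 10.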